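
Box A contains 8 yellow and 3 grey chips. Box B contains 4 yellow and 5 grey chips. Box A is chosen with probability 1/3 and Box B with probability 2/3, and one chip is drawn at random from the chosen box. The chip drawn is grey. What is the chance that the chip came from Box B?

P(grey | Box A) = 3/11; P(grey | Box B) = 5/9.
P(grey) = 1/3·3/11 + 2/3·5/9 = 137/297.
By Bayes' rule, P(Box B | grey) = 10/27 / 137/297 = 110/137 ≈ 0.8029.

110/137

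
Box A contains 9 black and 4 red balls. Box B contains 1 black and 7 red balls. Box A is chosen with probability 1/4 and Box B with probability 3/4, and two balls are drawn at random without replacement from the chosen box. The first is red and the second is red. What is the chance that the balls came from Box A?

P(E | Box A) = 1/13; P(E | Box B) = 3/4.
P(E) = 1/4·1/13 + 3/4·3/4 = 121/208.
By Bayes' rule, P(Box A | E) = 1/52 / 121/208 = 4/121 ≈ 0.0331.

4/121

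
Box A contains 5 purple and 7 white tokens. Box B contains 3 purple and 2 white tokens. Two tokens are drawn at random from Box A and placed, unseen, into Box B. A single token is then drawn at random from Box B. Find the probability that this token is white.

Condition on how many of the transferred tokens are white (from Box A: 7 white of 12; then Box B has 7 total).
  0 white: C(7,0)C(5,2)/C(12,2) = 5/33; then P = 2/7
  1 white: C(7,1)C(5,1)/C(12,2) = 35/66; then P = 3/7
  2 white: C(7,2)C(5,0)/C(12,2) = 7/22; then P = 4/7
P(white from Box B) = 19/42 ≈ 0.4524.

19/42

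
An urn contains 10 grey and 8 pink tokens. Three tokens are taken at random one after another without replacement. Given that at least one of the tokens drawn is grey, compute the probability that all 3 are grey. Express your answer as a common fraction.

3/19

P(all 3 grey) = C(10,3)/C(18,3) = 5/34; P(at least one grey) = 1 − C(8,3)/C(18,3) = 95/102.
Since 'all 3 grey' ⊆ 'at least one grey', P(all 3 | at least one) = 5/34 / 95/102 = 3/19 ≈ 0.1579.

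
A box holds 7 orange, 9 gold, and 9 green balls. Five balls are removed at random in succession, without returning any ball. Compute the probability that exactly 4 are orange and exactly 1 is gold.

Unordered draws without replacement: count favorable combinations over C(25,5).
Favorable = C(7,4) · C(9,1) · C(9,0) = 315; total = C(25,5) = 53130.
P = 315/53130 = 3/506 ≈ 0.0059.

3/506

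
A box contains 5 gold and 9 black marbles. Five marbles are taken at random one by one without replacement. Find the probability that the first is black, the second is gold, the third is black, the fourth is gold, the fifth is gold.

Multiply the conditional probability of each draw in order, without replacement, so each draw removes one from its color and from the total.
P = (9/14) · (5/13) · (8/12) · (4/11) · (3/10) = 18/1001 ≈ 0.0180.

18/1001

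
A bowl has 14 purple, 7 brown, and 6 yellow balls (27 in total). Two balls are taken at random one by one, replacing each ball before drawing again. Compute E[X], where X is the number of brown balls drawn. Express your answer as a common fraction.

14/27

By linearity of expectation, E[X] = Σ P(draw i is brown); each independent draw has P(brown) = 7/27.
E[X] = 2 · 7/27 = 14/27 ≈ 0.5185.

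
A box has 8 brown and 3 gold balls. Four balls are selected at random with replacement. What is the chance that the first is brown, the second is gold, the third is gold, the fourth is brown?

576/14641

Multiply the conditional probability of each draw in order, with replacement (the composition resets each draw).
P = (8/11) · (3/11) · (3/11) · (8/11) = 576/14641 ≈ 0.0393.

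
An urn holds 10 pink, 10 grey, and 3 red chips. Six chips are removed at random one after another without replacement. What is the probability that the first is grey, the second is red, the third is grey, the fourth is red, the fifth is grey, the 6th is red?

Multiply the conditional probability of each draw in order, without replacement, so each draw removes one from its color and from the total.
P = (10/23) · (3/22) · (9/21) · (2/20) · (8/19) · (1/18) = 2/33649 ≈ 0.0001.

2/33649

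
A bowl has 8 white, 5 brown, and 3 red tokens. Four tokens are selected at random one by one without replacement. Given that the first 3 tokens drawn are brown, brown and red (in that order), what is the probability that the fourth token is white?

After removing 2 brown, 1 red, the bowl has 8 white out of 13 remaining.
P(fourth is white | given) = 8/13 ≈ 0.6154.

8/13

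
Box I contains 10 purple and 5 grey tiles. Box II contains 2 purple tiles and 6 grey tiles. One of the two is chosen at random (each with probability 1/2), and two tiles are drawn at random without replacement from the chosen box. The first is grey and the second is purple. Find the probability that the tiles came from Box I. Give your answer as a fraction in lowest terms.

P(E | Box I) = 5/21; P(E | Box II) = 3/14.
P(E) = 1/2·5/21 + 1/2·3/14 = 19/84.
By Bayes' rule, P(Box I | E) = 5/42 / 19/84 = 10/19 ≈ 0.5263.

10/19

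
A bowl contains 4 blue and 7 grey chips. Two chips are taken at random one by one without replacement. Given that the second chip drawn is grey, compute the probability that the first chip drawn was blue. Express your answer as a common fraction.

2/5

P(first=blue and the second chip drawn is grey) = (4/11)·(7/10) = 14/55.
P(the second chip drawn is grey) = Σ over first color = 14/55 + 21/55 = 7/11.
By Bayes, P(first=blue | the second chip drawn is grey) = 14/55 / 7/11 = 2/5 ≈ 0.4000.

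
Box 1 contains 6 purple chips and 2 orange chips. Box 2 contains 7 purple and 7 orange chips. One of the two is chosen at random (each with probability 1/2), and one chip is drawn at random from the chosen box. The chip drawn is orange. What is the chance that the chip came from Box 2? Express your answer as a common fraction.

P(orange | Box 1) = 1/4; P(orange | Box 2) = 1/2.
P(orange) = 1/2·1/4 + 1/2·1/2 = 3/8.
By Bayes' rule, P(Box 2 | orange) = 1/4 / 3/8 = 2/3 ≈ 0.6667.

2/3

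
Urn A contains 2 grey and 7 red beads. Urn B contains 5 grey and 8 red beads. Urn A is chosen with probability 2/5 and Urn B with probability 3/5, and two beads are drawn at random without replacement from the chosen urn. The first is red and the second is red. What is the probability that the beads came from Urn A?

P(E | Urn A) = 7/12; P(E | Urn B) = 14/39.
P(E) = 2/5·7/12 + 3/5·14/39 = 35/78.
By Bayes' rule, P(Urn A | E) = 7/30 / 35/78 = 13/25 ≈ 0.5200.

13/25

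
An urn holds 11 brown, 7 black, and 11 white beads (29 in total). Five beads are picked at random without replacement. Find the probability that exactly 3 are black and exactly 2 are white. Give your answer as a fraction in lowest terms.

Unordered draws without replacement: count favorable combinations over C(29,5).
Favorable = C(11,0) · C(7,3) · C(11,2) = 1925; total = C(29,5) = 118755.
P = 1925/118755 = 55/3393 ≈ 0.0162.

55/3393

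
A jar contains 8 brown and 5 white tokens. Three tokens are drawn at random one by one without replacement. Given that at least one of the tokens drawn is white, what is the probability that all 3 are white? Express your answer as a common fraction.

P(all 3 white) = C(5,3)/C(13,3) = 5/143; P(at least one white) = 1 − C(8,3)/C(13,3) = 115/143.
Since 'all 3 white' ⊆ 'at least one white', P(all 3 | at least one) = 5/143 / 115/143 = 1/23 ≈ 0.0435.

1/23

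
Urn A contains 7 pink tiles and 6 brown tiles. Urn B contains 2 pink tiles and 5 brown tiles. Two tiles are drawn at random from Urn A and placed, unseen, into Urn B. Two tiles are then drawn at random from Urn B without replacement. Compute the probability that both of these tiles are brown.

Condition on how many of the transferred tiles are brown (from Urn A: 6 brown of 13; then Urn B has 9 total).
  0 brown: C(6,0)C(7,2)/C(13,2) = 7/26; then P = C(5,2)/C(9,2) = 5/18
  1 brown: C(6,1)C(7,1)/C(13,2) = 7/13; then P = C(6,2)/C(9,2) = 5/12
  2 brown: C(6,2)C(7,0)/C(13,2) = 5/26; then P = C(7,2)/C(9,2) = 7/12
P(both brown) = 385/936 ≈ 0.4113.

385/936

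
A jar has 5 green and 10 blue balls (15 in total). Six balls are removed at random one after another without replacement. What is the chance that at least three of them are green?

41/143

Sum the hypergeometric tail for j = 3,…,5 green balls.
Favorable = C(5,3)·C(10,3) + C(5,4)·C(10,2) + C(5,5)·C(10,1) = 1435; total = C(15,6) = 5005.
P = 1435/5005 = 41/143 ≈ 0.2867.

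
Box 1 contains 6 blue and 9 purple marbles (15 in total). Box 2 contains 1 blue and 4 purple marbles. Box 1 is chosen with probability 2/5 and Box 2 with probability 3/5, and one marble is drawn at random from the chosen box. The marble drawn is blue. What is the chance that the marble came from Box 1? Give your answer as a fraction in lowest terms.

P(blue | Box 1) = 2/5; P(blue | Box 2) = 1/5.
P(blue) = 2/5·2/5 + 3/5·1/5 = 7/25.
By Bayes' rule, P(Box 1 | blue) = 4/25 / 7/25 = 4/7 ≈ 0.5714.

4/7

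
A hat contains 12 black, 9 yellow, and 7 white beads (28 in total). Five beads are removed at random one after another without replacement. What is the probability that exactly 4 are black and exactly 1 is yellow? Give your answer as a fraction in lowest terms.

Unordered draws without replacement: count favorable combinations over C(28,5).
Favorable = C(12,4) · C(9,1) · C(7,0) = 4455; total = C(28,5) = 98280.
P = 4455/98280 = 33/728 ≈ 0.0453.

33/728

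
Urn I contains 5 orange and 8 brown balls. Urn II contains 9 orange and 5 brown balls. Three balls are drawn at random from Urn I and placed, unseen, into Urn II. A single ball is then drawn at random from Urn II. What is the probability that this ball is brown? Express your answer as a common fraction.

Condition on how many of the transferred balls are brown (from Urn I: 8 brown of 13; then Urn II has 17 total).
  0 brown: C(8,0)C(5,3)/C(13,3) = 5/143; then P = 5/17
  1 brown: C(8,1)C(5,2)/C(13,3) = 40/143; then P = 6/17
  2 brown: C(8,2)C(5,1)/C(13,3) = 70/143; then P = 7/17
  3 brown: C(8,3)C(5,0)/C(13,3) = 28/143; then P = 8/17
P(brown from Urn II) = 89/221 ≈ 0.4027.

89/221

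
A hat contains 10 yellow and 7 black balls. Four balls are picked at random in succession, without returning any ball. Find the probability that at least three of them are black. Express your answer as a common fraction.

Sum the hypergeometric tail for j = 3,…,4 black balls.
Favorable = C(7,3)·C(10,1) + C(7,4)·C(10,0) = 385; total = C(17,4) = 2380.
P = 385/2380 = 11/68 ≈ 0.1618.

11/68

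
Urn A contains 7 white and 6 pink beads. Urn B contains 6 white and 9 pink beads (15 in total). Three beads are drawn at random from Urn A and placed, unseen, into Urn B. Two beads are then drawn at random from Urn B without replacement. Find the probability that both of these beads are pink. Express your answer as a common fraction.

25/78

Condition on how many of the transferred beads are pink (from Urn A: 6 pink of 13; then Urn B has 18 total).
  0 pink: C(6,0)C(7,3)/C(13,3) = 35/286; then P = C(9,2)/C(18,2) = 4/17
  1 pink: C(6,1)C(7,2)/C(13,3) = 63/143; then P = C(10,2)/C(18,2) = 5/17
  2 pink: C(6,2)C(7,1)/C(13,3) = 105/286; then P = C(11,2)/C(18,2) = 55/153
  3 pink: C(6,3)C(7,0)/C(13,3) = 10/143; then P = C(12,2)/C(18,2) = 22/51
P(both pink) = 25/78 ≈ 0.3205.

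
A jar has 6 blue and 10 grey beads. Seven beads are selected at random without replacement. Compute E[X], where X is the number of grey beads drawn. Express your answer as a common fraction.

35/8

By linearity of expectation, E[X] = Σ P(draw i is grey); by symmetry each draw (even without replacement) has P(grey) = 10/16.
E[X] = 7 · 10/16 = 35/8 ≈ 4.3750.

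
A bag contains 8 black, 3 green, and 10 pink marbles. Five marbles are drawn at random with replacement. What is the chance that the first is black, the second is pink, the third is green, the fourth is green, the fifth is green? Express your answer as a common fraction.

Multiply the conditional probability of each draw in order, with replacement (the composition resets each draw).
P = (8/21) · (10/21) · (3/21) · (3/21) · (3/21) = 80/151263 ≈ 0.0005.

80/151263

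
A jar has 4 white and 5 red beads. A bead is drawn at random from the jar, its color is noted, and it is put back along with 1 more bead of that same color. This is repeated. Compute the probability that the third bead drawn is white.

Sum over the four possibilities for the first two draws (white/not-white each), tracking how the white count and total change by +1 per draw.
P(third is white) = 4/9 ≈ 0.4444. (In a Pólya urn every draw has the same marginal probability 4/9.)

4/9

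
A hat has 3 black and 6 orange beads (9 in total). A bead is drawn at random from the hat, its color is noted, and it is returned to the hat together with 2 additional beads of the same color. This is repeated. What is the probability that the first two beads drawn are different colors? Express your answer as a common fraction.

4/11

Either orange then black, or black then orange; after the first draw the total is 11.
P = (6/9)·(3/11) + (3/9)·(6/11) = 4/11 ≈ 0.3636.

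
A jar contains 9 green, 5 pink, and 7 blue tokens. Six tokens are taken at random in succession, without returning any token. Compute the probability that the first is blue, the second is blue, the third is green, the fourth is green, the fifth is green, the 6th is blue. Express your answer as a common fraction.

7/2584

Multiply the conditional probability of each draw in order, without replacement, so each draw removes one from its color and from the total.
P = (7/21) · (6/20) · (9/19) · (8/18) · (7/17) · (5/16) = 7/2584 ≈ 0.0027.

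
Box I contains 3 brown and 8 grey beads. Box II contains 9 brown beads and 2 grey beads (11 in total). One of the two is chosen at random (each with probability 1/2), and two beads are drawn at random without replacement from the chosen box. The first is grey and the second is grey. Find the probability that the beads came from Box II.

P(E | Box I) = 28/55; P(E | Box II) = 1/55.
P(E) = 1/2·28/55 + 1/2·1/55 = 29/110.
By Bayes' rule, P(Box II | E) = 1/110 / 29/110 = 1/29 ≈ 0.0345.

1/29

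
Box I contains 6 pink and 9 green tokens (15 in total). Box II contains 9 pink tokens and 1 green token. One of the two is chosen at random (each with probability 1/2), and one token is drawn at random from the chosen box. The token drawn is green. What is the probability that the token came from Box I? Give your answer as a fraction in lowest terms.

P(green | Box I) = 3/5; P(green | Box II) = 1/10.
P(green) = 1/2·3/5 + 1/2·1/10 = 7/20.
By Bayes' rule, P(Box I | green) = 3/10 / 7/20 = 6/7 ≈ 0.8571.

6/7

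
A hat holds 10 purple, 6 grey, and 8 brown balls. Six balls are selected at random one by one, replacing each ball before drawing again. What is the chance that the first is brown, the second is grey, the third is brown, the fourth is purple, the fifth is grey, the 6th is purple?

Multiply the conditional probability of each draw in order, with replacement (the composition resets each draw).
P = (8/24) · (6/24) · (8/24) · (10/24) · (6/24) · (10/24) = 25/20736 ≈ 0.0012.

25/20736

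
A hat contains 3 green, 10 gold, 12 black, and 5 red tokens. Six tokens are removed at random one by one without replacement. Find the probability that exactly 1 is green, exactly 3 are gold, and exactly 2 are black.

Unordered draws without replacement: count favorable combinations over C(30,6).
Favorable = C(3,1) · C(10,3) · C(12,2) · C(5,0) = 23760; total = C(30,6) = 593775.
P = 23760/593775 = 528/13195 ≈ 0.0400.

528/13195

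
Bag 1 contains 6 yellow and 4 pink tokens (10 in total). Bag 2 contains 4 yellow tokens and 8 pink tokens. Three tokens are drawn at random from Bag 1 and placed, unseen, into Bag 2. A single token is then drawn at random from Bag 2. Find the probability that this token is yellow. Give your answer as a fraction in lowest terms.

29/75

Condition on how many of the transferred tokens are yellow (from Bag 1: 6 yellow of 10; then Bag 2 has 15 total).
  0 yellow: C(6,0)C(4,3)/C(10,3) = 1/30; then P = 4/15
  1 yellow: C(6,1)C(4,2)/C(10,3) = 3/10; then P = 5/15
  2 yellow: C(6,2)C(4,1)/C(10,3) = 1/2; then P = 6/15
  3 yellow: C(6,3)C(4,0)/C(10,3) = 1/6; then P = 7/15
P(yellow from Bag 2) = 29/75 ≈ 0.3867.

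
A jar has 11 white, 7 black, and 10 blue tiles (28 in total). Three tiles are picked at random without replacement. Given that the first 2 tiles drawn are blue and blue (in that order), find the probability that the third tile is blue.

4/13

After removing 2 blue, the jar has 8 blue out of 26 remaining.
P(third is blue | given) = 8/26 = 4/13 ≈ 0.3077.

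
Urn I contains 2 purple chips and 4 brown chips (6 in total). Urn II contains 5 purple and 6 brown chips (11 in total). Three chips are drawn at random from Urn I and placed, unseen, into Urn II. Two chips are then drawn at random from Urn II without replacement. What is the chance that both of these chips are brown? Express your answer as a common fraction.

Condition on how many of the transferred chips are brown (from Urn I: 4 brown of 6; then Urn II has 14 total).
  1 brown: C(4,1)C(2,2)/C(6,3) = 1/5; then P = C(7,2)/C(14,2) = 3/13
  2 brown: C(4,2)C(2,1)/C(6,3) = 3/5; then P = C(8,2)/C(14,2) = 4/13
  3 brown: C(4,3)C(2,0)/C(6,3) = 1/5; then P = C(9,2)/C(14,2) = 36/91
P(both brown) = 141/455 ≈ 0.3099.

141/455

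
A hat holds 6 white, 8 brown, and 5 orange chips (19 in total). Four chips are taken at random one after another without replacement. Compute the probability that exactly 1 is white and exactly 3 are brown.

Unordered draws without replacement: count favorable combinations over C(19,4).
Favorable = C(6,1) · C(8,3) · C(5,0) = 336; total = C(19,4) = 3876.
P = 336/3876 = 28/323 ≈ 0.0867.

28/323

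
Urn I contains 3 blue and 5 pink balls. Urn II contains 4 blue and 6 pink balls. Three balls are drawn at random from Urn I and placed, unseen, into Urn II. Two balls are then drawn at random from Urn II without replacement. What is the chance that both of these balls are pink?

Condition on how many of the transferred balls are pink (from Urn I: 5 pink of 8; then Urn II has 13 total).
  0 pink: C(5,0)C(3,3)/C(8,3) = 1/56; then P = C(6,2)/C(13,2) = 5/26
  1 pink: C(5,1)C(3,2)/C(8,3) = 15/56; then P = C(7,2)/C(13,2) = 7/26
  2 pink: C(5,2)C(3,1)/C(8,3) = 15/28; then P = C(8,2)/C(13,2) = 14/39
  3 pink: C(5,3)C(3,0)/C(8,3) = 5/28; then P = C(9,2)/C(13,2) = 6/13
P(both pink) = 255/728 ≈ 0.3503.

255/728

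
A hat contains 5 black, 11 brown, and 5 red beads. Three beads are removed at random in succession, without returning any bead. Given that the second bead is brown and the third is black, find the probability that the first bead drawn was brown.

P(first=brown and the second bead is brown and the third is black) = (11/21)·(10/20)·(5/19) = 55/798.
P(E) = Σ over first color = 11/399 + 55/798 + 55/1596 = 11/84.
By Bayes, P(first=brown | E) = 55/798 / 11/84 = 10/19 ≈ 0.5263.

10/19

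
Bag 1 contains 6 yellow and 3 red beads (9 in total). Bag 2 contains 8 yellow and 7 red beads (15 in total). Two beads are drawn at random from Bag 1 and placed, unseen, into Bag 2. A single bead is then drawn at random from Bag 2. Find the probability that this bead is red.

Condition on how many of the transferred beads are red (from Bag 1: 3 red of 9; then Bag 2 has 17 total).
  0 red: C(3,0)C(6,2)/C(9,2) = 5/12; then P = 7/17
  1 red: C(3,1)C(6,1)/C(9,2) = 1/2; then P = 8/17
  2 red: C(3,2)C(6,0)/C(9,2) = 1/12; then P = 9/17
P(red from Bag 2) = 23/51 ≈ 0.4510.

23/51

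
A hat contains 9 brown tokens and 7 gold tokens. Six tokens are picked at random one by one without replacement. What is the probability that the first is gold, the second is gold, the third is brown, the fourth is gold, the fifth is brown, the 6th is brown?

Multiply the conditional probability of each draw in order, without replacement, so each draw removes one from its color and from the total.
P = (7/16) · (6/15) · (9/14) · (5/13) · (8/12) · (7/11) = 21/1144 ≈ 0.0184.

21/1144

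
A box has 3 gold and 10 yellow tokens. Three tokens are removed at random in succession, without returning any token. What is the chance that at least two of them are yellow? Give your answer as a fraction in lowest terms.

255/286

Sum the hypergeometric tail for j = 2,…,3 yellow tokens.
Favorable = C(10,2)·C(3,1) + C(10,3)·C(3,0) = 255; total = C(13,3) = 286.
P = 255/286 = 255/286 ≈ 0.8916.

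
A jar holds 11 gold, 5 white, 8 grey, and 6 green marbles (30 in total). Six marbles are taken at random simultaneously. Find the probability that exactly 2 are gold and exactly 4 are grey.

22/3393

Unordered draws without replacement: count favorable combinations over C(30,6).
Favorable = C(11,2) · C(5,0) · C(8,4) · C(6,0) = 3850; total = C(30,6) = 593775.
P = 3850/593775 = 22/3393 ≈ 0.0065.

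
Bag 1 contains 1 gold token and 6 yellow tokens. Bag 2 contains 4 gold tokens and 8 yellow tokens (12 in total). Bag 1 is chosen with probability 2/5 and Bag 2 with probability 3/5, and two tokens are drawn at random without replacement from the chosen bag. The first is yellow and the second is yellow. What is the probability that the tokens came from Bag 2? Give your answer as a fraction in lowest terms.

P(E | Bag 1) = 5/7; P(E | Bag 2) = 14/33.
P(E) = 2/5·5/7 + 3/5·14/33 = 208/385.
By Bayes' rule, P(Bag 2 | E) = 14/55 / 208/385 = 49/104 ≈ 0.4712.

49/104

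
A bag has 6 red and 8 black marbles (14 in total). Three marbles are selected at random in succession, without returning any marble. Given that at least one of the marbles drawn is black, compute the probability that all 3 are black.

P(all 3 black) = C(8,3)/C(14,3) = 2/13; P(at least one black) = 1 − C(6,3)/C(14,3) = 86/91.
Since 'all 3 black' ⊆ 'at least one black', P(all 3 | at least one) = 2/13 / 86/91 = 7/43 ≈ 0.1628.

7/43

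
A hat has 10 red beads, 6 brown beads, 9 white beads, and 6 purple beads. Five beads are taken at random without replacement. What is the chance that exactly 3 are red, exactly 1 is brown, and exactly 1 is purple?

Unordered draws without replacement: count favorable combinations over C(31,5).
Favorable = C(10,3) · C(6,1) · C(9,0) · C(6,1) = 4320; total = C(31,5) = 169911.
P = 4320/169911 = 160/6293 ≈ 0.0254.

160/6293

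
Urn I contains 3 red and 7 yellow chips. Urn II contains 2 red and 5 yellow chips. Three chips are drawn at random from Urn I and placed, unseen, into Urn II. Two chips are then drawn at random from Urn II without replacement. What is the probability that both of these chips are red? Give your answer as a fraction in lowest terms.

1/15

Condition on how many of the transferred chips are red (from Urn I: 3 red of 10; then Urn II has 10 total).
  0 red: C(3,0)C(7,3)/C(10,3) = 7/24; then P = C(2,2)/C(10,2) = 1/45
  1 red: C(3,1)C(7,2)/C(10,3) = 21/40; then P = C(3,2)/C(10,2) = 1/15
  2 red: C(3,2)C(7,1)/C(10,3) = 7/40; then P = C(4,2)/C(10,2) = 2/15
  3 red: C(3,3)C(7,0)/C(10,3) = 1/120; then P = C(5,2)/C(10,2) = 2/9
P(both red) = 1/15 ≈ 0.0667.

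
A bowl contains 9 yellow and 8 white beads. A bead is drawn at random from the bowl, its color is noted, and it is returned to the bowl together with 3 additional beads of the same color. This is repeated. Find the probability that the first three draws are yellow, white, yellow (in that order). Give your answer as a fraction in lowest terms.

Track the composition after each reinforcement of +3.
P = (9/17) · (8/20) · (12/23) = 216/1955 ≈ 0.1105.

216/1955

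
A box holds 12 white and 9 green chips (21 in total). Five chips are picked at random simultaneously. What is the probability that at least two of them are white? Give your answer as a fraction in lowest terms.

Sum the hypergeometric tail for j = 2,…,5 white chips.
Favorable = C(12,2)·C(9,3) + C(12,3)·C(9,2) + C(12,4)·C(9,1) + C(12,5)·C(9,0) = 18711; total = C(21,5) = 20349.
P = 18711/20349 = 297/323 ≈ 0.9195.

297/323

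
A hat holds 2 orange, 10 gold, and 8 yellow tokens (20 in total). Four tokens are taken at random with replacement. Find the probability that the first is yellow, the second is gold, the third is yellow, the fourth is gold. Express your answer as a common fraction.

1/25

Multiply the conditional probability of each draw in order, with replacement (the composition resets each draw).
P = (8/20) · (10/20) · (8/20) · (10/20) = 1/25 ≈ 0.0400.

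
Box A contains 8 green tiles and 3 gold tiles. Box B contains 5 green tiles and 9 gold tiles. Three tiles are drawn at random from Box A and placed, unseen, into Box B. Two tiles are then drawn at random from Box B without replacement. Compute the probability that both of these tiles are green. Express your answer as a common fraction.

617/3740

Condition on how many of the transferred tiles are green (from Box A: 8 green of 11; then Box B has 17 total).
  0 green: C(8,0)C(3,3)/C(11,3) = 1/165; then P = C(5,2)/C(17,2) = 5/68
  1 green: C(8,1)C(3,2)/C(11,3) = 8/55; then P = C(6,2)/C(17,2) = 15/136
  2 green: C(8,2)C(3,1)/C(11,3) = 28/55; then P = C(7,2)/C(17,2) = 21/136
  3 green: C(8,3)C(3,0)/C(11,3) = 56/165; then P = C(8,2)/C(17,2) = 7/34
P(both green) = 617/3740 ≈ 0.1650.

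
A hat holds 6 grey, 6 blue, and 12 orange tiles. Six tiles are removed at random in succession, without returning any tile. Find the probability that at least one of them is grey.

Use the complement: P(at least one grey) = 1 − P(no grey).
P(none) = C(18,6)/C(24,6) = 18564/134596.
So P = 1 − 18564/134596 = 4144/4807 ≈ 0.8621.

4144/4807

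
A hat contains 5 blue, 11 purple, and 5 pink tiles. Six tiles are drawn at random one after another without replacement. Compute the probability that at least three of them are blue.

Sum the hypergeometric tail for j = 3,…,5 blue tiles.
Favorable = C(5,3)·C(16,3) + C(5,4)·C(16,2) + C(5,5)·C(16,1) = 6216; total = C(21,6) = 54264.
P = 6216/54264 = 37/323 ≈ 0.1146.

37/323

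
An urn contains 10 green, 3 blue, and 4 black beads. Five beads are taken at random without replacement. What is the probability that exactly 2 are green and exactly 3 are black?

Unordered draws without replacement: count favorable combinations over C(17,5).
Favorable = C(10,2) · C(3,0) · C(4,3) = 180; total = C(17,5) = 6188.
P = 180/6188 = 45/1547 ≈ 0.0291.

45/1547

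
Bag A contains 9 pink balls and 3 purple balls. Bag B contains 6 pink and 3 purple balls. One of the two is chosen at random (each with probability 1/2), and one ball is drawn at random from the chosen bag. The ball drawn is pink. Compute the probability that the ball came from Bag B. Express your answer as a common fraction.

P(pink | Bag A) = 3/4; P(pink | Bag B) = 2/3.
P(pink) = 1/2·3/4 + 1/2·2/3 = 17/24.
By Bayes' rule, P(Bag B | pink) = 1/3 / 17/24 = 8/17 ≈ 0.4706.

8/17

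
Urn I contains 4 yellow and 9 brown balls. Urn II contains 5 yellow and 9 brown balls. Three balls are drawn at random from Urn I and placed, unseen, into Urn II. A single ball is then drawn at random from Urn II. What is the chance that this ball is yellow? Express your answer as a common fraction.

77/221

Condition on how many of the transferred balls are yellow (from Urn I: 4 yellow of 13; then Urn II has 17 total).
  0 yellow: C(4,0)C(9,3)/C(13,3) = 42/143; then P = 5/17
  1 yellow: C(4,1)C(9,2)/C(13,3) = 72/143; then P = 6/17
  2 yellow: C(4,2)C(9,1)/C(13,3) = 27/143; then P = 7/17
  3 yellow: C(4,3)C(9,0)/C(13,3) = 2/143; then P = 8/17
P(yellow from Urn II) = 77/221 ≈ 0.3484.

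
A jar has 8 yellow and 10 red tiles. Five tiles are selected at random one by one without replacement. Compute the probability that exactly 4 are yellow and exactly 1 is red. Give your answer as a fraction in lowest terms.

Unordered draws without replacement: count favorable combinations over C(18,5).
Favorable = C(8,4) · C(10,1) = 700; total = C(18,5) = 8568.
P = 700/8568 = 25/306 ≈ 0.0817.

25/306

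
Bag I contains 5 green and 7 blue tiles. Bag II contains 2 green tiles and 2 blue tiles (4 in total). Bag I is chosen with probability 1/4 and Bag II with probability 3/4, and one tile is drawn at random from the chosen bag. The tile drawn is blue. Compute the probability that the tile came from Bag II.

P(blue | Bag I) = 7/12; P(blue | Bag II) = 1/2.
P(blue) = 1/4·7/12 + 3/4·1/2 = 25/48.
By Bayes' rule, P(Bag II | blue) = 3/8 / 25/48 = 18/25 ≈ 0.7200.

18/25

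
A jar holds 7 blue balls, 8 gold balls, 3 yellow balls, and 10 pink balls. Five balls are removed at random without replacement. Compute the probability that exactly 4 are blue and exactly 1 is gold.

1/351

Unordered draws without replacement: count favorable combinations over C(28,5).
Favorable = C(7,4) · C(8,1) · C(3,0) · C(10,0) = 280; total = C(28,5) = 98280.
P = 280/98280 = 1/351 ≈ 0.0028.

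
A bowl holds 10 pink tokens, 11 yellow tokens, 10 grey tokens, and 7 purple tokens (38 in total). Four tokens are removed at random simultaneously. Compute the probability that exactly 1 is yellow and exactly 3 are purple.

Unordered draws without replacement: count favorable combinations over C(38,4).
Favorable = C(10,0) · C(11,1) · C(10,0) · C(7,3) = 385; total = C(38,4) = 73815.
P = 385/73815 = 11/2109 ≈ 0.0052.

11/2109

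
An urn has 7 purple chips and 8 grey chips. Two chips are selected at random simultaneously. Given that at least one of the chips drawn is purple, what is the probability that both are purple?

P(both purple) = C(7,2)/C(15,2) = 1/5; P(at least one purple) = 1 − C(8,2)/C(15,2) = 11/15.
Since 'both purple' ⊆ 'at least one purple', P(both | at least one) = 1/5 / 11/15 = 3/11 ≈ 0.2727.

3/11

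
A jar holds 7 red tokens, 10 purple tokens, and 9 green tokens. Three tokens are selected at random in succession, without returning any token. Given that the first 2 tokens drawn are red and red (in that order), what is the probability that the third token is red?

5/24

After removing 2 red, the jar has 5 red out of 24 remaining.
P(third is red | given) = 5/24 ≈ 0.2083.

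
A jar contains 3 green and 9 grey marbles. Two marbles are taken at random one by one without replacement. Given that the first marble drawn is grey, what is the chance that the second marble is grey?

After removing 1 grey, the jar has 8 grey out of 11 remaining.
P(second is grey | given) = 8/11 ≈ 0.7273.

8/11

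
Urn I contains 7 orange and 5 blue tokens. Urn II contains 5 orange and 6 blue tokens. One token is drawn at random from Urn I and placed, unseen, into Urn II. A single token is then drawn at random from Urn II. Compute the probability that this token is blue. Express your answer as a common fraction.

77/144

Condition on how many of the transferred tokens are blue (from Urn I: 5 blue of 12; then Urn II has 12 total).
  0 blue: C(5,0)C(7,1)/C(12,1) = 7/12; then P = 6/12
  1 blue: C(5,1)C(7,0)/C(12,1) = 5/12; then P = 7/12
P(blue from Urn II) = 77/144 ≈ 0.5347.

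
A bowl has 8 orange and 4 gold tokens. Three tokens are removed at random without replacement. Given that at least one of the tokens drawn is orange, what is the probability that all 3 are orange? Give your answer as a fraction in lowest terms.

P(all 3 orange) = C(8,3)/C(12,3) = 14/55; P(at least one orange) = 1 − C(4,3)/C(12,3) = 54/55.
Since 'all 3 orange' ⊆ 'at least one orange', P(all 3 | at least one) = 14/55 / 54/55 = 7/27 ≈ 0.2593.

7/27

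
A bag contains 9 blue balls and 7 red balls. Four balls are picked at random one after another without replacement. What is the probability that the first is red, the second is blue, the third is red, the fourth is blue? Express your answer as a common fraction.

Multiply the conditional probability of each draw in order, without replacement, so each draw removes one from its color and from the total.
P = (7/16) · (9/15) · (6/14) · (8/13) = 9/130 ≈ 0.0692.

9/130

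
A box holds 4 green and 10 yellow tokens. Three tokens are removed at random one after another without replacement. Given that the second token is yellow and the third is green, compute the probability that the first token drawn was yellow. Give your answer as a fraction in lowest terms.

P(first=yellow and the second token is yellow and the third is green) = (10/14)·(9/13)·(4/12) = 15/91.
P(E) = Σ over first color = 5/91 + 15/91 = 20/91.
By Bayes, P(first=yellow | E) = 15/91 / 20/91 = 3/4 ≈ 0.7500.

3/4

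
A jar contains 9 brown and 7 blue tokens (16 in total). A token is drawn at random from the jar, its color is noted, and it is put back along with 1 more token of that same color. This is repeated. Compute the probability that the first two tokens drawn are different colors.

Either blue then brown, or brown then blue; after the first draw the total is 17.
P = (7/16)·(9/17) + (9/16)·(7/17) = 63/136 ≈ 0.4632.

63/136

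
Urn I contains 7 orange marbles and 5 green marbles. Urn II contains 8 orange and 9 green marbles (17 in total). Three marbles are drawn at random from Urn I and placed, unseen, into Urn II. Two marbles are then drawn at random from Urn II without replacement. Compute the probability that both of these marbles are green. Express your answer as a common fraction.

Condition on how many of the transferred marbles are green (from Urn I: 5 green of 12; then Urn II has 20 total).
  0 green: C(5,0)C(7,3)/C(12,3) = 7/44; then P = C(9,2)/C(20,2) = 18/95
  1 green: C(5,1)C(7,2)/C(12,3) = 21/44; then P = C(10,2)/C(20,2) = 9/38
  2 green: C(5,2)C(7,1)/C(12,3) = 7/22; then P = C(11,2)/C(20,2) = 11/38
  3 green: C(5,3)C(7,0)/C(12,3) = 1/22; then P = C(12,2)/C(20,2) = 33/95
P(both green) = 2099/8360 ≈ 0.2511.

2099/8360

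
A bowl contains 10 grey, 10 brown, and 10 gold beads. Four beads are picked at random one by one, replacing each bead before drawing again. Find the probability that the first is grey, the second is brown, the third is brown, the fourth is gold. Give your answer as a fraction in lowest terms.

Multiply the conditional probability of each draw in order, with replacement (the composition resets each draw).
P = (10/30) · (10/30) · (10/30) · (10/30) = 1/81 ≈ 0.0123.

1/81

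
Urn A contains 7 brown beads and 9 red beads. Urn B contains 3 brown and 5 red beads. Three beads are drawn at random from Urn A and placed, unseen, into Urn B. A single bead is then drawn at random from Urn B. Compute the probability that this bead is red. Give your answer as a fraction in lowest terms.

Condition on how many of the transferred beads are red (from Urn A: 9 red of 16; then Urn B has 11 total).
  0 red: C(9,0)C(7,3)/C(16,3) = 1/16; then P = 5/11
  1 red: C(9,1)C(7,2)/C(16,3) = 27/80; then P = 6/11
  2 red: C(9,2)C(7,1)/C(16,3) = 9/20; then P = 7/11
  3 red: C(9,3)C(7,0)/C(16,3) = 3/20; then P = 8/11
P(red from Urn B) = 107/176 ≈ 0.6080.

107/176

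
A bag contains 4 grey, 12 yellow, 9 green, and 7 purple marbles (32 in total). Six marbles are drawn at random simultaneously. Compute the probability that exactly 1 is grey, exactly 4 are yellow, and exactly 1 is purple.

Unordered draws without replacement: count favorable combinations over C(32,6).
Favorable = C(4,1) · C(12,4) · C(9,0) · C(7,1) = 13860; total = C(32,6) = 906192.
P = 13860/906192 = 55/3596 ≈ 0.0153.

55/3596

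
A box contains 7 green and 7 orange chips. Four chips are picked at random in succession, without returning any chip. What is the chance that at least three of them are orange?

40/143

Sum the hypergeometric tail for j = 3,…,4 orange chips.
Favorable = C(7,3)·C(7,1) + C(7,4)·C(7,0) = 280; total = C(14,4) = 1001.
P = 280/1001 = 40/143 ≈ 0.2797.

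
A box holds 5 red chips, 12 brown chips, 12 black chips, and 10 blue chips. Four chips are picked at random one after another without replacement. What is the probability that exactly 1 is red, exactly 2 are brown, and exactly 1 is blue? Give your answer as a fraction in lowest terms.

Unordered draws without replacement: count favorable combinations over C(39,4).
Favorable = C(5,1) · C(12,2) · C(12,0) · C(10,1) = 3300; total = C(39,4) = 82251.
P = 3300/82251 = 1100/27417 ≈ 0.0401.

1100/27417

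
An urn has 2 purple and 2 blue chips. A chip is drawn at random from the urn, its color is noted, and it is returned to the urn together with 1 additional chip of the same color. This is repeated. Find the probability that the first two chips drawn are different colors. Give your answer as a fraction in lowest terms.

Either purple then blue, or blue then purple; after the first draw the total is 5.
P = (2/4)·(2/5) + (2/4)·(2/5) = 2/5 ≈ 0.4000.

2/5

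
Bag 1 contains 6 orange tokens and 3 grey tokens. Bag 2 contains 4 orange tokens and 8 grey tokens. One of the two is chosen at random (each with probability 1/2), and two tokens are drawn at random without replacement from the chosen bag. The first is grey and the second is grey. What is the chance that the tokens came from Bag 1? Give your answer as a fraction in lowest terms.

11/67

P(E | Bag 1) = 1/12; P(E | Bag 2) = 14/33.
P(E) = 1/2·1/12 + 1/2·14/33 = 67/264.
By Bayes' rule, P(Bag 1 | E) = 1/24 / 67/264 = 11/67 ≈ 0.1642.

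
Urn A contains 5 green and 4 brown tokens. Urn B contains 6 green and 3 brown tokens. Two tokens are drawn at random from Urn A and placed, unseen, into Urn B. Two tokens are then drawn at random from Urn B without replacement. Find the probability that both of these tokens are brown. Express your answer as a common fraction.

7/66

Condition on how many of the transferred tokens are brown (from Urn A: 4 brown of 9; then Urn B has 11 total).
  0 brown: C(4,0)C(5,2)/C(9,2) = 5/18; then P = C(3,2)/C(11,2) = 3/55
  1 brown: C(4,1)C(5,1)/C(9,2) = 5/9; then P = C(4,2)/C(11,2) = 6/55
  2 brown: C(4,2)C(5,0)/C(9,2) = 1/6; then P = C(5,2)/C(11,2) = 2/11
P(both brown) = 7/66 ≈ 0.1061.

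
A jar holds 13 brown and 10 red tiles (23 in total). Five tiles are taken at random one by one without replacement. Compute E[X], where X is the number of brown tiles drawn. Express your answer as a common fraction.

By linearity of expectation, E[X] = Σ P(draw i is brown); by symmetry each draw (even without replacement) has P(brown) = 13/23.
E[X] = 5 · 13/23 = 65/23 ≈ 2.8261.

65/23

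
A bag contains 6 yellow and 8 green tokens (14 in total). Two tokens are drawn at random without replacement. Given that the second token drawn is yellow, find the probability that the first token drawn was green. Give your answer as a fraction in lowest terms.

P(first=green and the second token drawn is yellow) = (8/14)·(6/13) = 24/91.
P(the second token drawn is yellow) = Σ over first color = 15/91 + 24/91 = 3/7.
By Bayes, P(first=green | the second token drawn is yellow) = 24/91 / 3/7 = 8/13 ≈ 0.6154.

8/13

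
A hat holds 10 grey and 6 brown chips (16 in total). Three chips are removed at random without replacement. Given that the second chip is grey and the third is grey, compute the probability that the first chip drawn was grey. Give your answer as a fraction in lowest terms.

P(first=grey and the second chip is grey and the third is grey) = (10/16)·(9/15)·(8/14) = 3/14.
P(E) = Σ over first color = 3/14 + 9/56 = 3/8.
By Bayes, P(first=grey | E) = 3/14 / 3/8 = 4/7 ≈ 0.5714.

4/7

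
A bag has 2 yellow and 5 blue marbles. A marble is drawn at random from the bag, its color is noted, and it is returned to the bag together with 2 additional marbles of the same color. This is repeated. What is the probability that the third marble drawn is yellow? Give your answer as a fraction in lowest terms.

Sum over the four possibilities for the first two draws (yellow/not-yellow each), tracking how the yellow count and total change by +2 per draw.
P(third is yellow) = 2/7 ≈ 0.2857. (In a Pólya urn every draw has the same marginal probability 2/7.)

2/7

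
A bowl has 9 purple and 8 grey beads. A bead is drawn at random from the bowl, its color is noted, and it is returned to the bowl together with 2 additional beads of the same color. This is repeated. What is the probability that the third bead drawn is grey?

Sum over the four possibilities for the first two draws (grey/not-grey each), tracking how the grey count and total change by +2 per draw.
P(third is grey) = 8/17 ≈ 0.4706. (In a Pólya urn every draw has the same marginal probability 8/17.)

8/17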